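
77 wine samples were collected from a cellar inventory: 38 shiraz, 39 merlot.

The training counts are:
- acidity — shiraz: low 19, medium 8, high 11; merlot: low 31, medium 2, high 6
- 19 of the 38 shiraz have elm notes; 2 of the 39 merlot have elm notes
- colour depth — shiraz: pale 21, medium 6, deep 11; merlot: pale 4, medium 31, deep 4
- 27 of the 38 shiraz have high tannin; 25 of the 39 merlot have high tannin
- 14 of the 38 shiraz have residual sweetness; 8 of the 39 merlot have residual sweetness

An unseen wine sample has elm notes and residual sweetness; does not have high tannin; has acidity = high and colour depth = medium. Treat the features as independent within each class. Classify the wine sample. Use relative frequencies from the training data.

shiraz

shiraz: (38/77) × (11/38) × (19/38) × (6/38) × (11/38) × (14/38) ≈ 0.0012028
merlot: (39/77) × (6/39) × (2/39) × (31/39) × (14/39) × (8/39) ≈ 0.00023389
Highest score → shiraz.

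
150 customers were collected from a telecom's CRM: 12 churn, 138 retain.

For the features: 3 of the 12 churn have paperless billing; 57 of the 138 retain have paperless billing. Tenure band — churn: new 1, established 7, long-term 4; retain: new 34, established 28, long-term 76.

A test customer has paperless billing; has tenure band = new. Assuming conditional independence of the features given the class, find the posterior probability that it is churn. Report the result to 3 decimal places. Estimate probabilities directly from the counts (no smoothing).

churn: (12/150) × (3/12) × (1/12) ≈ 0.00166667
retain: (138/150) × (57/138) × (34/138) ≈ 0.0936232
P(churn | x) = 0.00166667 / 0.09528987 ≈ 0.017

0.017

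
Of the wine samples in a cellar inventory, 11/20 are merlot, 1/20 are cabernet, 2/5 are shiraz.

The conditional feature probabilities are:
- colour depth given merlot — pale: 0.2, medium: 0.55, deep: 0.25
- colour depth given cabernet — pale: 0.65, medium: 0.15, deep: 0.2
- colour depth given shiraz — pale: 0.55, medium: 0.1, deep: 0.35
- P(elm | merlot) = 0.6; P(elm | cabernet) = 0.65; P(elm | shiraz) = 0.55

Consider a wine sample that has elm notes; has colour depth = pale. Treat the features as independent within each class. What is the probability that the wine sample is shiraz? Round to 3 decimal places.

0.581

merlot: 0.55 × 0.2 × 0.6 = 0.066
cabernet: 0.05 × 0.65 × 0.65 = 0.021125
shiraz: 0.4 × 0.55 × 0.55 = 0.121
P(shiraz | x) = 0.121 / 0.208125 ≈ 0.581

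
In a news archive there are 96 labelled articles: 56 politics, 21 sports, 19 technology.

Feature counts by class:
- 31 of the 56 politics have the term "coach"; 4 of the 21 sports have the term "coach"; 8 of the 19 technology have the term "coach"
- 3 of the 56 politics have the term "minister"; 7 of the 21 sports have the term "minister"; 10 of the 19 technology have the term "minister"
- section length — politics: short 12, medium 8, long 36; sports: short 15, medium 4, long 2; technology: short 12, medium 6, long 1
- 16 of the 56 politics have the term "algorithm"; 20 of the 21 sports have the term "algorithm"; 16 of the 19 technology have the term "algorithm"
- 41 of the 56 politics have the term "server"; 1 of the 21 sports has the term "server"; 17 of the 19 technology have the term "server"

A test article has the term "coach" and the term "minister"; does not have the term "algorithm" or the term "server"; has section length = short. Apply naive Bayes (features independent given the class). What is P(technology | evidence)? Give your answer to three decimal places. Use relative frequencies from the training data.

politics: (56/96) × (31/56) × (3/56) × (12/56) × (40/56) × (15/56) ≈ 0.000709238
sports: (21/96) × (4/21) × (7/21) × (15/21) × (1/21) × (20/21) ≈ 0.000449915
technology: (19/96) × (8/19) × (10/19) × (12/19) × (3/19) × (2/19) ≈ 0.000460402
P(technology | x) = 0.000460402 / 0.001619555 ≈ 0.284

0.284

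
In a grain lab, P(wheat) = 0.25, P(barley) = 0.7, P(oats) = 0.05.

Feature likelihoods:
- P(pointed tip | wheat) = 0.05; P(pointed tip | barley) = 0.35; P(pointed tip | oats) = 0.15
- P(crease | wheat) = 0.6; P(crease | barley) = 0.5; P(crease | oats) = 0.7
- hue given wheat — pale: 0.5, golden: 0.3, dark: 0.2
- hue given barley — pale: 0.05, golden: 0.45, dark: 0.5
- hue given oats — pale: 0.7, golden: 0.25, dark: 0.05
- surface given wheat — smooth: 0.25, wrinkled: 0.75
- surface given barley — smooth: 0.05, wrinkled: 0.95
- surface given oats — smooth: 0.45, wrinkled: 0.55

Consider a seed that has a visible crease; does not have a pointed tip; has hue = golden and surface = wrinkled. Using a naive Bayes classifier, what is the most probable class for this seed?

wheat: 0.25 × (1−0.05) × 0.6 × 0.3 × 0.75 = 0.0320625
barley: 0.7 × (1−0.35) × 0.5 × 0.45 × 0.95 = 0.09725625
oats: 0.05 × (1−0.15) × 0.7 × 0.25 × 0.55 = 0.004090625
Highest score → barley.

barley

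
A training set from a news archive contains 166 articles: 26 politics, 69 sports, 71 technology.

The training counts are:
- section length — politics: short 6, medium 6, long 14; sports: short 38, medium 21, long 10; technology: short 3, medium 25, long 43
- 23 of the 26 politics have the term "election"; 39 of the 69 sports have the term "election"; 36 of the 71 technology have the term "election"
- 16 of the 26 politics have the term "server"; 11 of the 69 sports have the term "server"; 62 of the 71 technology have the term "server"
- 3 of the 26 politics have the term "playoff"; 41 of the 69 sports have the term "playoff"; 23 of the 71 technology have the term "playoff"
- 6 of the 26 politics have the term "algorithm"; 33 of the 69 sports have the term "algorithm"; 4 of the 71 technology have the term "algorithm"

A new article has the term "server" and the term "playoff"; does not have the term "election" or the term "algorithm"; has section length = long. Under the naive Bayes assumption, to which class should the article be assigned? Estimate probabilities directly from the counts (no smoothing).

politics: (26/166) × (14/26) × (3/26) × (16/26) × (3/26) × (20/26) ≈ 0.000531519
sports: (69/166) × (10/69) × (30/69) × (11/69) × (41/69) × (36/69) ≈ 0.00129448
technology: (71/166) × (43/71) × (35/71) × (62/71) × (23/71) × (67/71) ≈ 0.034087
Highest score → technology.

technology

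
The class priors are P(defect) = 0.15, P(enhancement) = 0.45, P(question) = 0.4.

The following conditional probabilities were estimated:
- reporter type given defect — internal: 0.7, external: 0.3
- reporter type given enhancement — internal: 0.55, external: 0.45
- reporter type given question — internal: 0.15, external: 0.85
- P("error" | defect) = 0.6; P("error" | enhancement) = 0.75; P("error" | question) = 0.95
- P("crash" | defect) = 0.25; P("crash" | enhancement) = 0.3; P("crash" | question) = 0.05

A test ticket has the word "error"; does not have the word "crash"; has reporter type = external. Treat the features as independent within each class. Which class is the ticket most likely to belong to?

question

defect: 0.15 × 0.3 × 0.6 × (1−0.25) = 0.02025
enhancement: 0.45 × 0.45 × 0.75 × (1−0.3) = 0.1063125
question: 0.4 × 0.85 × 0.95 × (1−0.05) = 0.30685
Highest score → question.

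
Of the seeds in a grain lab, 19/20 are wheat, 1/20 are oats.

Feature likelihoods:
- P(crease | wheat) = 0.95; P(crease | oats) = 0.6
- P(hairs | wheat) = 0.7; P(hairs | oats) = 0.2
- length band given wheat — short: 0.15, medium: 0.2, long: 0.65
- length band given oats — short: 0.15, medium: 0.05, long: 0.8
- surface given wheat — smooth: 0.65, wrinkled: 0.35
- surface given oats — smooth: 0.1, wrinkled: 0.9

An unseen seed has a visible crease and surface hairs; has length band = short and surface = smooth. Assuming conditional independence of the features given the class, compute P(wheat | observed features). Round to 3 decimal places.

0.999

wheat: 0.95 × 0.95 × 0.7 × 0.15 × 0.65 = 0.061595625
oats: 0.05 × 0.6 × 0.2 × 0.15 × 0.1 = 0.00009
P(wheat | x) = 0.061595625 / 0.061685625 ≈ 0.999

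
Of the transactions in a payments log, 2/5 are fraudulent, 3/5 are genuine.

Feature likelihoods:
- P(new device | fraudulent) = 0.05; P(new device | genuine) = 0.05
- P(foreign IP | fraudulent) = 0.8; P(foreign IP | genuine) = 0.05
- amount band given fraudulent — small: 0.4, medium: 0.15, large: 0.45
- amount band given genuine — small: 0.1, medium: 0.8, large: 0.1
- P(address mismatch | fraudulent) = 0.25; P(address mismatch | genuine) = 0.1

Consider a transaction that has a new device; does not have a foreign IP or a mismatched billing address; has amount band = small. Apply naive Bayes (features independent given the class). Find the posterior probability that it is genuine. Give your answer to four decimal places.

0.6813

fraudulent: 0.4 × 0.05 × (1−0.8) × 0.4 × (1−0.25) = 0.0012
genuine: 0.6 × 0.05 × (1−0.05) × 0.1 × (1−0.1) = 0.002565
P(genuine | x) = 0.002565 / 0.003765 ≈ 0.6813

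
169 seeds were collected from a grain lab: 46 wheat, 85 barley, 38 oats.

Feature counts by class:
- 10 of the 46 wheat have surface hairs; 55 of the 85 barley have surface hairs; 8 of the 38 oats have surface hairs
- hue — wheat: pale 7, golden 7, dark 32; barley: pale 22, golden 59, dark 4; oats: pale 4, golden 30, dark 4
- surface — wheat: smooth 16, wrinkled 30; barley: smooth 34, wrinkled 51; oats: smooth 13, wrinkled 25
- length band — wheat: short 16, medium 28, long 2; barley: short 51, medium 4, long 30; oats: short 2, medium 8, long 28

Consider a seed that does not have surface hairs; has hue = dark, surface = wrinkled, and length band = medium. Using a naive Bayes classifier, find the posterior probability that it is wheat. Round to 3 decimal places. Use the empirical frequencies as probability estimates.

0.954

wheat: (46/169) × (36/46) × (32/46) × (30/46) × (28/46) ≈ 0.0588263
barley: (85/169) × (30/85) × (4/85) × (51/85) × (4/85) ≈ 0.000235867
oats: (38/169) × (30/38) × (4/38) × (25/38) × (8/38) ≈ 0.00258806
P(wheat | x) = 0.0588263 / 0.061650227 ≈ 0.954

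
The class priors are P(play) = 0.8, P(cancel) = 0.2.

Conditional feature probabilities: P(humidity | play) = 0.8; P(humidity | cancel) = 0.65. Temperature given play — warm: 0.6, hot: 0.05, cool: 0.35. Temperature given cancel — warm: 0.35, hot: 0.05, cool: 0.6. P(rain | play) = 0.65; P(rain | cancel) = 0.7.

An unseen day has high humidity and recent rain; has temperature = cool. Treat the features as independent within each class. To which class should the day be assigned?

play

play: 0.8 × 0.8 × 0.35 × 0.65 = 0.1456
cancel: 0.2 × 0.65 × 0.6 × 0.7 = 0.0546
Highest score → play.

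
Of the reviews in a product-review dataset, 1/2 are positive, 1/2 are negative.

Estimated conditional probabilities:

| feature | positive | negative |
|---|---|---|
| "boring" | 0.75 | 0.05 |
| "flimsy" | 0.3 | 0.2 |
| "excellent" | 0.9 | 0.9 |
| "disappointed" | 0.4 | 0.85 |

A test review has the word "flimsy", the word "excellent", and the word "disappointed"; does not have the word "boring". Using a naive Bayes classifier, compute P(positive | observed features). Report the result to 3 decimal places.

positive: 0.5 × (1−0.75) × 0.3 × 0.9 × 0.4 = 0.0135
negative: 0.5 × (1−0.05) × 0.2 × 0.9 × 0.85 = 0.072675
P(positive | x) = 0.0135 / 0.086175 ≈ 0.157

0.157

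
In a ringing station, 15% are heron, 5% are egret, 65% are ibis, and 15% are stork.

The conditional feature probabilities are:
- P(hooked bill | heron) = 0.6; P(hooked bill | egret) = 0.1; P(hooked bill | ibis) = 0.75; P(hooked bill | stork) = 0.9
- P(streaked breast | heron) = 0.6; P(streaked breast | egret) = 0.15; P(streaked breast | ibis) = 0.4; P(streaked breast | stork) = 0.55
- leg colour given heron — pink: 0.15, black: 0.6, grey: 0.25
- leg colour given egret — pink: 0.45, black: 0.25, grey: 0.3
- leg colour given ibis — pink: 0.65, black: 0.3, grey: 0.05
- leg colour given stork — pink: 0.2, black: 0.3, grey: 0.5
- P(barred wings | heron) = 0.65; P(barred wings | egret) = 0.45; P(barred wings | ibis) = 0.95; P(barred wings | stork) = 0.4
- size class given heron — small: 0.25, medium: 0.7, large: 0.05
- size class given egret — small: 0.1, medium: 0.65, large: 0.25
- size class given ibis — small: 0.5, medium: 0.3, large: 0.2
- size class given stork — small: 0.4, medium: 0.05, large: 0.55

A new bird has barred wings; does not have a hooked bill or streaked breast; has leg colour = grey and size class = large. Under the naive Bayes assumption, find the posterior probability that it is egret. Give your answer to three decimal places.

0.409

heron: 0.15 × (1−0.6) × (1−0.6) × 0.25 × 0.65 × 0.05 = 0.000195
egret: 0.05 × (1−0.1) × (1−0.15) × 0.3 × 0.45 × 0.25 = 0.0012909375
ibis: 0.65 × (1−0.75) × (1−0.4) × 0.05 × 0.95 × 0.2 = 0.00092625
stork: 0.15 × (1−0.9) × (1−0.55) × 0.5 × 0.4 × 0.55 = 0.0007425
P(egret | x) = 0.0012909375 / 0.0031546875 ≈ 0.409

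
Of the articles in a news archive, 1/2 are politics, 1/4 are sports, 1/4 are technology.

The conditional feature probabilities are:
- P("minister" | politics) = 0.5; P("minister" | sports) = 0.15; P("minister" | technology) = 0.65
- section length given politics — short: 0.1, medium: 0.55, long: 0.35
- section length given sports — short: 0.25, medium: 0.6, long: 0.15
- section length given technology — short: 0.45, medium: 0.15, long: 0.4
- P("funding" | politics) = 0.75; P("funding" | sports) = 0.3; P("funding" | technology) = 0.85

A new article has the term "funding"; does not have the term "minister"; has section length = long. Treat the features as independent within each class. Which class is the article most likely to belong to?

politics: 0.5 × (1−0.5) × 0.35 × 0.75 = 0.065625
sports: 0.25 × (1−0.15) × 0.15 × 0.3 = 0.0095625
technology: 0.25 × (1−0.65) × 0.4 × 0.85 = 0.02975
Highest score → politics.

politics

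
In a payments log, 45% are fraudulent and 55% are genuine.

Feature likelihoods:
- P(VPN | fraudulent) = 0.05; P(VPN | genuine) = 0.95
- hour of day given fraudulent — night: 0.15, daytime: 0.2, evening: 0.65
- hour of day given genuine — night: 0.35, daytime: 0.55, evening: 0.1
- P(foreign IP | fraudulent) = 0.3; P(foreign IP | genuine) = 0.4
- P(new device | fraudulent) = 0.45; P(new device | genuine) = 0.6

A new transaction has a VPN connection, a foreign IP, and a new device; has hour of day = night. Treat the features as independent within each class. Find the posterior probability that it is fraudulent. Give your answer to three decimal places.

0.010

fraudulent: 0.45 × 0.05 × 0.15 × 0.3 × 0.45 = 0.000455625
genuine: 0.55 × 0.95 × 0.35 × 0.4 × 0.6 = 0.04389
P(fraudulent | x) = 0.000455625 / 0.044345625 ≈ 0.010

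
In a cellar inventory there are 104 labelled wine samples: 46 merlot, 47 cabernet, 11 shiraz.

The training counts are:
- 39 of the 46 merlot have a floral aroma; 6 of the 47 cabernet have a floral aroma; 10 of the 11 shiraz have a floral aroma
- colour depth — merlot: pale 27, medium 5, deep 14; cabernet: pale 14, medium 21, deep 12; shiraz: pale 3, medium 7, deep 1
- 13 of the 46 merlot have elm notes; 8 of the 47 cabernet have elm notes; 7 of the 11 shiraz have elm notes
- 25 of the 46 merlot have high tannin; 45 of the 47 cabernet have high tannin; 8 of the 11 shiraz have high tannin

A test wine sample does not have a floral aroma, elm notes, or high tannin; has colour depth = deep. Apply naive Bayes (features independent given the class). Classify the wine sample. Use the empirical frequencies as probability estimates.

merlot

merlot: (46/104) × (7/46) × (14/46) × (33/46) × (21/46) ≈ 0.00670892
cabernet: (47/104) × (41/47) × (12/47) × (39/47) × (2/47) ≈ 0.00355413
shiraz: (11/104) × (1/11) × (1/11) × (4/11) × (3/11) ≈ 0.0000866902
Highest score → merlot.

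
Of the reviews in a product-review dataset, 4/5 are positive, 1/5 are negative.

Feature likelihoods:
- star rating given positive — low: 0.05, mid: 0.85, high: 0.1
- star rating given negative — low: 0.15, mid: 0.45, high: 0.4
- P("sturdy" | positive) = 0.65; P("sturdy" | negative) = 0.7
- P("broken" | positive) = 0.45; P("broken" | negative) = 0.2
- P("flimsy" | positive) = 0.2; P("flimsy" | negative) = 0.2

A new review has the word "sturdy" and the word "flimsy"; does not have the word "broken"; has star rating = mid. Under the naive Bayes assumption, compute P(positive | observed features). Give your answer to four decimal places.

0.8283

positive: 0.8 × 0.85 × 0.65 × (1−0.45) × 0.2 = 0.04862
negative: 0.2 × 0.45 × 0.7 × (1−0.2) × 0.2 = 0.01008
P(positive | x) = 0.04862 / 0.0587 ≈ 0.8283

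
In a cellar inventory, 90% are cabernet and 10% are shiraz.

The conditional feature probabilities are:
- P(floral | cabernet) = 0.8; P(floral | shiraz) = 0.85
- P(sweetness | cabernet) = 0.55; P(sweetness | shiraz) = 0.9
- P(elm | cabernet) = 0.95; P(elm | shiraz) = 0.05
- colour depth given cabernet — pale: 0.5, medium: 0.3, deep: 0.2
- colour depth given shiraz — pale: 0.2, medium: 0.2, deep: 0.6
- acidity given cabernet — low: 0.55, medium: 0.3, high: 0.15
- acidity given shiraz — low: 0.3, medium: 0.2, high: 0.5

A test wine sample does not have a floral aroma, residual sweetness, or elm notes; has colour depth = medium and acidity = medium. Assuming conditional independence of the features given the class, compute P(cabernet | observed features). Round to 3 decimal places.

cabernet: 0.9 × (1−0.8) × (1−0.55) × (1−0.95) × 0.3 × 0.3 = 0.0003645
shiraz: 0.1 × (1−0.85) × (1−0.9) × (1−0.05) × 0.2 × 0.2 = 0.000057
P(cabernet | x) = 0.0003645 / 0.0004215 ≈ 0.865

0.865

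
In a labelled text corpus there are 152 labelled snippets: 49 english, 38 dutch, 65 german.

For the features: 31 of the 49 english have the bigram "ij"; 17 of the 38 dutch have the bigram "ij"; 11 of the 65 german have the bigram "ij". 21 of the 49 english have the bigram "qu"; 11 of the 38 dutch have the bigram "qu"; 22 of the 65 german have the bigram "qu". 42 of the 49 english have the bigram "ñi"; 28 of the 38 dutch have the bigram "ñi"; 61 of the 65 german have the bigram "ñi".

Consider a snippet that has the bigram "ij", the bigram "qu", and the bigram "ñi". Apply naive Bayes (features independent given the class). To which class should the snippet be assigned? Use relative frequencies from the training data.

english: (49/152) × (31/49) × (21/49) × (42/49) ≈ 0.0749194
dutch: (38/152) × (17/38) × (11/38) × (28/38) ≈ 0.0238555
german: (65/152) × (11/65) × (22/65) × (61/65) ≈ 0.0229866
Highest score → english.

english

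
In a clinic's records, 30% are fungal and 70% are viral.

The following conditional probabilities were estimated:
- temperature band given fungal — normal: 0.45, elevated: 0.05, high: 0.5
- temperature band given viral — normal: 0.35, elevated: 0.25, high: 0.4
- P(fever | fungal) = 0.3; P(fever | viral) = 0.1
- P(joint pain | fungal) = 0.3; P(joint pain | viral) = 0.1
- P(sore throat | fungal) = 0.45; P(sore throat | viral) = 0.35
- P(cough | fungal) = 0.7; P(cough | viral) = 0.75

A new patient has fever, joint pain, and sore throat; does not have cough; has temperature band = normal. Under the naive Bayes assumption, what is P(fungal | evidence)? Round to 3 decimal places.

0.884

fungal: 0.3 × 0.45 × 0.3 × 0.3 × 0.45 × (1−0.7) = 0.00164025
viral: 0.7 × 0.35 × 0.1 × 0.1 × 0.35 × (1−0.75) = 0.000214375
P(fungal | x) = 0.00164025 / 0.001854625 ≈ 0.884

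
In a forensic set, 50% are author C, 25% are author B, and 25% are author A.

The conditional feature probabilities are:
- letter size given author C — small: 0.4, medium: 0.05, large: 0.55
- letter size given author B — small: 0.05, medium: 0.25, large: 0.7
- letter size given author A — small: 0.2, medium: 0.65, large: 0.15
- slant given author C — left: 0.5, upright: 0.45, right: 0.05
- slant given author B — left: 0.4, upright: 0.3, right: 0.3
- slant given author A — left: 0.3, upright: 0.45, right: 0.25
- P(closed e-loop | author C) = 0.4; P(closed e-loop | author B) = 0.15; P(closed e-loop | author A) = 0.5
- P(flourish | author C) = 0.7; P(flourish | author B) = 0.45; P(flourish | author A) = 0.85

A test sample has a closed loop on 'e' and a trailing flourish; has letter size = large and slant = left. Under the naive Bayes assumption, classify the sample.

author C: 0.5 × 0.55 × 0.5 × 0.4 × 0.7 = 0.0385
author B: 0.25 × 0.7 × 0.4 × 0.15 × 0.45 = 0.004725
author A: 0.25 × 0.15 × 0.3 × 0.5 × 0.85 = 0.00478125
Highest score → author C.

author C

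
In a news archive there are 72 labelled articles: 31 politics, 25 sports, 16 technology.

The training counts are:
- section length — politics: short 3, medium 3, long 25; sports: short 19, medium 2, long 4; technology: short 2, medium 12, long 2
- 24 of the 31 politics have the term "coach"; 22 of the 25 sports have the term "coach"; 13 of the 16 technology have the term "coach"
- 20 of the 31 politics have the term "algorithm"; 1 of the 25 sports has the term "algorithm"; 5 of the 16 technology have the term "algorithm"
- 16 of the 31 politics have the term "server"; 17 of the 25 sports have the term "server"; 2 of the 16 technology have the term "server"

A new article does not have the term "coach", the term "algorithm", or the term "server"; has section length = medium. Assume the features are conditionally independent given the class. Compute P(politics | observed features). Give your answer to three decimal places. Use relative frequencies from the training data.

0.075

politics: (31/72) × (3/31) × (7/31) × (11/31) × (15/31) ≈ 0.00161542
sports: (25/72) × (2/25) × (3/25) × (24/25) × (8/25) = 0.001024
technology: (16/72) × (12/16) × (3/16) × (11/16) × (14/16) = 0.018798828125
P(politics | x) = 0.00161542 / 0.021438248125 ≈ 0.075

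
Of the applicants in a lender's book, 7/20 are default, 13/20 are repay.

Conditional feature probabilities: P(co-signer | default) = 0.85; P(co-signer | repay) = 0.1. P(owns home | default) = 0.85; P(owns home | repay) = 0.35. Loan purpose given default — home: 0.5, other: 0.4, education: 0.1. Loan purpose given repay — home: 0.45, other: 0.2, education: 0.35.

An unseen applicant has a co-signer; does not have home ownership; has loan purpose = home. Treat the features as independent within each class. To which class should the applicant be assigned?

default

default: 0.35 × 0.85 × (1−0.85) × 0.5 = 0.0223125
repay: 0.65 × 0.1 × (1−0.35) × 0.45 = 0.0190125
Highest score → default.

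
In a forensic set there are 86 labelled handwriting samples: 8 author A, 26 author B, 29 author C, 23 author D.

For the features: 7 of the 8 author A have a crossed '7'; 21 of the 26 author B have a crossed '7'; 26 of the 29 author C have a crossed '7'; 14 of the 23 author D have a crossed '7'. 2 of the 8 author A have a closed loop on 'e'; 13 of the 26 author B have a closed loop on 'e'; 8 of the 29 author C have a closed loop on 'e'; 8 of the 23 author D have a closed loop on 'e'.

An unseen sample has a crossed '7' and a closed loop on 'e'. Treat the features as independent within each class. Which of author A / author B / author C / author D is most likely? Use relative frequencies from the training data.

author B

author A: (8/86) × (7/8) × (2/8) ≈ 0.0203488
author B: (26/86) × (21/26) × (13/26) ≈ 0.122093
author C: (29/86) × (26/29) × (8/29) ≈ 0.0834002
author D: (23/86) × (14/23) × (8/23) ≈ 0.0566229
Highest score → author B.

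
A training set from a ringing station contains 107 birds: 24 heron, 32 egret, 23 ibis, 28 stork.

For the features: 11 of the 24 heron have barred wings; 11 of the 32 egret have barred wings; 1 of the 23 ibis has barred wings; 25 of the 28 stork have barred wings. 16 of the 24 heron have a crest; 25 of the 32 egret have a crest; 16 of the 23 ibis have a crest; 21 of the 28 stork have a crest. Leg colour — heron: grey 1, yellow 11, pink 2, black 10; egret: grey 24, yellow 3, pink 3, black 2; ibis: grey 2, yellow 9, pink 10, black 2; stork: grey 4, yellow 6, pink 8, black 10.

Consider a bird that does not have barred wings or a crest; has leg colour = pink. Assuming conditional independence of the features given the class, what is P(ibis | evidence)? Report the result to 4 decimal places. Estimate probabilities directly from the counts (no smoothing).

heron: (24/107) × (13/24) × (8/24) × (2/24) ≈ 0.00337487
egret: (32/107) × (21/32) × (7/32) × (3/32) ≈ 0.0040249
ibis: (23/107) × (22/23) × (7/23) × (10/23) ≈ 0.027207
stork: (28/107) × (3/28) × (7/28) × (8/28) ≈ 0.00200267
P(ibis | x) = 0.027207 / 0.03660944 ≈ 0.7432

0.7432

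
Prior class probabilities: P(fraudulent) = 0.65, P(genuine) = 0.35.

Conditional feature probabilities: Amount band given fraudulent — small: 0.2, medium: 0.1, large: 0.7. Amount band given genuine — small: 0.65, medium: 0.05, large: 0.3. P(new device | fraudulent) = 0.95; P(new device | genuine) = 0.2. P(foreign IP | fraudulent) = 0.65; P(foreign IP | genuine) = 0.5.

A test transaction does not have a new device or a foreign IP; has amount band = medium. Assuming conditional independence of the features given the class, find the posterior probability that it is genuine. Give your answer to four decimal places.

0.8602

fraudulent: 0.65 × 0.1 × (1−0.95) × (1−0.65) = 0.0011375
genuine: 0.35 × 0.05 × (1−0.2) × (1−0.5) = 0.007
P(genuine | x) = 0.007 / 0.0081375 ≈ 0.8602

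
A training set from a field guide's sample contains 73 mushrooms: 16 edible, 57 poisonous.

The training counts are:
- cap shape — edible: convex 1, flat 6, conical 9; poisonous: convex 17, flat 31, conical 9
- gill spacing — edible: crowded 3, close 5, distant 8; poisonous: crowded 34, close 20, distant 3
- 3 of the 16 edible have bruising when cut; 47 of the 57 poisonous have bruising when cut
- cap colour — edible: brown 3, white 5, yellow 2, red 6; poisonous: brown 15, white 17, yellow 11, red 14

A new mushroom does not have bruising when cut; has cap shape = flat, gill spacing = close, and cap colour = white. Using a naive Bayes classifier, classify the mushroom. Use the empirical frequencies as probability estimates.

poisonous

edible: (16/73) × (6/16) × (5/16) × (13/16) × (5/16) ≈ 0.00652156
poisonous: (57/73) × (31/57) × (20/57) × (10/57) × (17/57) ≈ 0.00779638
Highest score → poisonous.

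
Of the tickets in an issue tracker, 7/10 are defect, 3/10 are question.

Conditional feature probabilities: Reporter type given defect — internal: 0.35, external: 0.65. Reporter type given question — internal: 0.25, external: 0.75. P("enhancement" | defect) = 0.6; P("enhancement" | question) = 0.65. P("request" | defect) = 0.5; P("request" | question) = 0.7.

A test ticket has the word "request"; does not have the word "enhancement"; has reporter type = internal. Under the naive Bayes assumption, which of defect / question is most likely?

defect: 0.7 × 0.35 × (1−0.6) × 0.5 = 0.049
question: 0.3 × 0.25 × (1−0.65) × 0.7 = 0.018375
Highest score → defect.

defect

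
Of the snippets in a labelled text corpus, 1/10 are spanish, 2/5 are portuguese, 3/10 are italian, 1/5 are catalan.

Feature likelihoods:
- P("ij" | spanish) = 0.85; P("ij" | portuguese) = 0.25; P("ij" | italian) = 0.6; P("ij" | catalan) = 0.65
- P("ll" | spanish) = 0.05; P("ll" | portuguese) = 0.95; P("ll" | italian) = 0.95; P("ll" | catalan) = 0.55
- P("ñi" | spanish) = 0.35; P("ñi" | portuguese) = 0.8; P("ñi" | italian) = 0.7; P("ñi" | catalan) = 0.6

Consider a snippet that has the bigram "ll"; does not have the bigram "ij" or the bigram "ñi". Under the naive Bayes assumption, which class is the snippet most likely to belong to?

portuguese

spanish: 0.1 × (1−0.85) × 0.05 × (1−0.35) = 0.0004875
portuguese: 0.4 × (1−0.25) × 0.95 × (1−0.8) = 0.057
italian: 0.3 × (1−0.6) × 0.95 × (1−0.7) = 0.0342
catalan: 0.2 × (1−0.65) × 0.55 × (1−0.6) = 0.0154
Highest score → portuguese.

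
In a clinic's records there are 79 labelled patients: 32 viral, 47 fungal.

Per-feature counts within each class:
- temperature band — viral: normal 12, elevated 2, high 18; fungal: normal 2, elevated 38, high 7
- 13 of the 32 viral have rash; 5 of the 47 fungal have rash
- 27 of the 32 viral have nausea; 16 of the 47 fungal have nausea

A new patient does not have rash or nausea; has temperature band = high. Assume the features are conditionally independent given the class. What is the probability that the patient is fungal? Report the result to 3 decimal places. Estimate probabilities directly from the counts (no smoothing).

viral: (32/79) × (18/32) × (19/32) × (5/32) ≈ 0.0211383
fungal: (47/79) × (7/47) × (42/47) × (31/47) ≈ 0.0522259
P(fungal | x) = 0.0522259 / 0.0733642 ≈ 0.712

0.712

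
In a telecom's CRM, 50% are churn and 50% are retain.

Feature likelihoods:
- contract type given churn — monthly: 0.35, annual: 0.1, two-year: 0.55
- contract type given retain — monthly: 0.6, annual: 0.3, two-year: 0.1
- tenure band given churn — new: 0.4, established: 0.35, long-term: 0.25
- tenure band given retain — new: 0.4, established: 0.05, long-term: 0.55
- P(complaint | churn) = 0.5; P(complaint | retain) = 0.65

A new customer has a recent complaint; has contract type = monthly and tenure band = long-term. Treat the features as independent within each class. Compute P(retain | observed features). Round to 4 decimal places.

0.8306

churn: 0.5 × 0.35 × 0.25 × 0.5 = 0.021875
retain: 0.5 × 0.6 × 0.55 × 0.65 = 0.10725
P(retain | x) = 0.10725 / 0.129125 ≈ 0.8306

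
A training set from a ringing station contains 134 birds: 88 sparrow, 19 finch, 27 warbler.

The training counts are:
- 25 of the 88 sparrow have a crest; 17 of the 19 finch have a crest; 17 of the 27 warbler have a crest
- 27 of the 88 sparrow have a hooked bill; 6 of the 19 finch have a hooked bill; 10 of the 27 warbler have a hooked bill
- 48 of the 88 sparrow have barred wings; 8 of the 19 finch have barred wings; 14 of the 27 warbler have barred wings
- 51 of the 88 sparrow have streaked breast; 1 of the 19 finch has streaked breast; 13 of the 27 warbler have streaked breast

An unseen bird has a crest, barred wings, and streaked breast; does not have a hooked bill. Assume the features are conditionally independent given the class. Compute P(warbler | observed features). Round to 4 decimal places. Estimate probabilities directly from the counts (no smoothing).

0.3178

sparrow: (88/134) × (25/88) × (61/88) × (48/88) × (51/88) ≈ 0.0408817
finch: (19/134) × (17/19) × (13/19) × (8/19) × (1/19) ≈ 0.00192361
warbler: (27/134) × (17/27) × (17/27) × (14/27) × (13/27) ≈ 0.0199422
P(warbler | x) = 0.0199422 / 0.06274751 ≈ 0.3178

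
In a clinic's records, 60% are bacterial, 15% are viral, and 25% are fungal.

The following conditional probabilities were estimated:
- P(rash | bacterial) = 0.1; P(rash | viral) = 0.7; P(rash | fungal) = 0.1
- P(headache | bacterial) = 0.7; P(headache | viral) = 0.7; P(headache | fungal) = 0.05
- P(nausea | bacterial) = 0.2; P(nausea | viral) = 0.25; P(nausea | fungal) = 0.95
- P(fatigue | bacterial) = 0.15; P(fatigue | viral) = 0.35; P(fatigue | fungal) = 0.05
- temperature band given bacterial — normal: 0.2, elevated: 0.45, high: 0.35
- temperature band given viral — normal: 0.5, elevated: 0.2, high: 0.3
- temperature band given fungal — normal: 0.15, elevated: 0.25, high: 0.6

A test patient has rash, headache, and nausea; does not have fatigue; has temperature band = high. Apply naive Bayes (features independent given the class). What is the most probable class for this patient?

viral

bacterial: 0.6 × 0.1 × 0.7 × 0.2 × (1−0.15) × 0.35 = 0.002499
viral: 0.15 × 0.7 × 0.7 × 0.25 × (1−0.35) × 0.3 = 0.003583125
fungal: 0.25 × 0.1 × 0.05 × 0.95 × (1−0.05) × 0.6 = 0.000676875
Highest score → viral.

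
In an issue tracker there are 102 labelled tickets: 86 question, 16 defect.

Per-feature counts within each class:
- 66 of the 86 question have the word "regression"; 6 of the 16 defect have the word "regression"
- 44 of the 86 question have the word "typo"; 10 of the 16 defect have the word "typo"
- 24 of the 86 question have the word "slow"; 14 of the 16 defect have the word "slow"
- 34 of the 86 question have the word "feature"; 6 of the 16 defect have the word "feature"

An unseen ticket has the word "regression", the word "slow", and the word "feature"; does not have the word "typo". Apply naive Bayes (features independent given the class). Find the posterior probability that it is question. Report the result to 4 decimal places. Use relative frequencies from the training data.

question: (86/102) × (66/86) × (42/86) × (24/86) × (34/86) ≈ 0.0348649
defect: (16/102) × (6/16) × (6/16) × (14/16) × (6/16) ≈ 0.00723805
P(question | x) = 0.0348649 / 0.04210295 ≈ 0.8281

0.8281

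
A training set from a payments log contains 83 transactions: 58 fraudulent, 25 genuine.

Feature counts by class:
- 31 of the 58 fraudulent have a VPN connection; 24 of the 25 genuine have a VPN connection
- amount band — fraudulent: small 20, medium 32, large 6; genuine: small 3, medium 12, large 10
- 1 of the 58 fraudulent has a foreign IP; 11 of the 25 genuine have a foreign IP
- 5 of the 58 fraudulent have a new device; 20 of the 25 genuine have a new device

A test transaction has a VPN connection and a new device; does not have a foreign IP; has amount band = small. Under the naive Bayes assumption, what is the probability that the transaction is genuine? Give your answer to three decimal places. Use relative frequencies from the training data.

fraudulent: (58/83) × (31/58) × (20/58) × (57/58) × (5/58) ≈ 0.0109112
genuine: (25/83) × (24/25) × (3/25) × (14/25) × (20/25) ≈ 0.0155451
P(genuine | x) = 0.0155451 / 0.0264563 ≈ 0.588

0.588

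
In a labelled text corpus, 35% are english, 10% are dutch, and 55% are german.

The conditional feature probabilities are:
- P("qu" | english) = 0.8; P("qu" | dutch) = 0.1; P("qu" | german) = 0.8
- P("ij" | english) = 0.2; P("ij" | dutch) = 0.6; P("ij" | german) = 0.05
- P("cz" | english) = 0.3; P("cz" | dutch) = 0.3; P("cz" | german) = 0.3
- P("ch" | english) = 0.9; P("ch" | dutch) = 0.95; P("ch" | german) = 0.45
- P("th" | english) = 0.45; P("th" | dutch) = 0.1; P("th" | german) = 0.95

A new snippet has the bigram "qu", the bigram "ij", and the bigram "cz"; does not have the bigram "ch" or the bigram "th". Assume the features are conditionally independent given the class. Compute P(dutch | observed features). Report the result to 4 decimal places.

english: 0.35 × 0.8 × 0.2 × 0.3 × (1−0.9) × (1−0.45) = 0.000924
dutch: 0.1 × 0.1 × 0.6 × 0.3 × (1−0.95) × (1−0.1) = 0.000081
german: 0.55 × 0.8 × 0.05 × 0.3 × (1−0.45) × (1−0.95) = 0.0001815
P(dutch | x) = 0.000081 / 0.0011865 ≈ 0.0683

0.0683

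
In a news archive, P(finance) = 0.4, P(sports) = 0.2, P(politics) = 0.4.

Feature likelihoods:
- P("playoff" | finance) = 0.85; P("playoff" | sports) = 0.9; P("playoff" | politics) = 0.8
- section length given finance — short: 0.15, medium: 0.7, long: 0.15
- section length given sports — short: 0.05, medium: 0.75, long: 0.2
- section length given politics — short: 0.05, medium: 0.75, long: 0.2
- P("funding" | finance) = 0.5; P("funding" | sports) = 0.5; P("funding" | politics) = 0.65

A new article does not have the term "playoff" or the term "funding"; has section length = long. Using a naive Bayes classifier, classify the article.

politics

finance: 0.4 × (1−0.85) × 0.15 × (1−0.5) = 0.0045
sports: 0.2 × (1−0.9) × 0.2 × (1−0.5) = 0.002
politics: 0.4 × (1−0.8) × 0.2 × (1−0.65) = 0.0056
Highest score → politics.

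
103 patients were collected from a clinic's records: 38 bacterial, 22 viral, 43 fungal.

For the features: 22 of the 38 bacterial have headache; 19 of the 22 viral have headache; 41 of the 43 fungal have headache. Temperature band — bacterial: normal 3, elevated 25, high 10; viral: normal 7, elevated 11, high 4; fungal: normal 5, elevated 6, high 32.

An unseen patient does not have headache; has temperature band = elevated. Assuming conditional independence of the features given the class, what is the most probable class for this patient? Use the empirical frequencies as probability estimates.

bacterial

bacterial: (38/103) × (16/38) × (25/38) ≈ 0.102197
viral: (22/103) × (3/22) × (11/22) ≈ 0.0145631
fungal: (43/103) × (2/43) × (6/43) ≈ 0.00270942
Highest score → bacterial.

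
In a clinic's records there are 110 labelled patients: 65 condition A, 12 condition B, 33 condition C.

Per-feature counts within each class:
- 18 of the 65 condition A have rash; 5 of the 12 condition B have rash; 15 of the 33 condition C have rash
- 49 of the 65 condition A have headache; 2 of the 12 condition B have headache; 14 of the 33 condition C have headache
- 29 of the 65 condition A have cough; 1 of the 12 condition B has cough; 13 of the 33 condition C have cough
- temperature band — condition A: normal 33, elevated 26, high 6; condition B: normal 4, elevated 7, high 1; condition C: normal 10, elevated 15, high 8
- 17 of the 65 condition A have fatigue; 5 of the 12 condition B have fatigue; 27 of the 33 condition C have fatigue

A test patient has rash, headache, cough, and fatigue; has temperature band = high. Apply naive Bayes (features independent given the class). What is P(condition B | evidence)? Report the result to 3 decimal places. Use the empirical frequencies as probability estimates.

condition A: (65/110) × (18/65) × (49/65) × (29/65) × (6/65) × (17/65) ≈ 0.00132868
condition B: (12/110) × (5/12) × (2/12) × (1/12) × (1/12) × (5/12) ≈ 0.0000219206
condition C: (33/110) × (15/33) × (14/33) × (13/33) × (8/33) × (27/33) ≈ 0.00452031
P(condition B | x) = 0.0000219206 / 0.0058709106 ≈ 0.004

0.004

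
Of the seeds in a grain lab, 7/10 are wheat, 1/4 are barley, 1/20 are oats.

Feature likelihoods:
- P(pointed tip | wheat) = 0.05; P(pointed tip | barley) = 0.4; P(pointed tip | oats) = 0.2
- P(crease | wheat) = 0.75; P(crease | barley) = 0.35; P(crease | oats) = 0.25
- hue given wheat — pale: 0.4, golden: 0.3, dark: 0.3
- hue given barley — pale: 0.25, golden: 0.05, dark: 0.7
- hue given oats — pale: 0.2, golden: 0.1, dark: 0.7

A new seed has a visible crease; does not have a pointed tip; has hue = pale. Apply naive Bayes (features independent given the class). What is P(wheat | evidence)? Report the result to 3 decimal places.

wheat: 0.7 × (1−0.05) × 0.75 × 0.4 = 0.1995
barley: 0.25 × (1−0.4) × 0.35 × 0.25 = 0.013125
oats: 0.05 × (1−0.2) × 0.25 × 0.2 = 0.002
P(wheat | x) = 0.1995 / 0.214625 ≈ 0.930

0.930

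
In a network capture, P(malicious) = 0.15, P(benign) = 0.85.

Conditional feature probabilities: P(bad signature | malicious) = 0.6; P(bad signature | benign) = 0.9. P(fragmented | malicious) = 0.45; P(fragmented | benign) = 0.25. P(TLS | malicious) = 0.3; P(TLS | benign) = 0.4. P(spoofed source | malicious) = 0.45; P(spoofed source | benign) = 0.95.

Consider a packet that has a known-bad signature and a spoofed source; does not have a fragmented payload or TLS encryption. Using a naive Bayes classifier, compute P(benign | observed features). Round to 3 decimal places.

0.954

malicious: 0.15 × 0.6 × (1−0.45) × (1−0.3) × 0.45 = 0.0155925
benign: 0.85 × 0.9 × (1−0.25) × (1−0.4) × 0.95 = 0.3270375
P(benign | x) = 0.3270375 / 0.34263 ≈ 0.954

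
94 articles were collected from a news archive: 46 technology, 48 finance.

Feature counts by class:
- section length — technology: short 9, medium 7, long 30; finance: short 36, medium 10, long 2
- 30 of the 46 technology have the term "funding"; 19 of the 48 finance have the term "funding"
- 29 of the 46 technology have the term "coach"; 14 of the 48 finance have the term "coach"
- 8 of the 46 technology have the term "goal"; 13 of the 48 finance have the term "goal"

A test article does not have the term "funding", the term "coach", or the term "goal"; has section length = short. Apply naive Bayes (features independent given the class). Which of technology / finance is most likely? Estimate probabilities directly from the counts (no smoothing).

technology: (46/94) × (9/46) × (16/46) × (17/46) × (38/46) ≈ 0.010167
finance: (48/94) × (36/48) × (29/48) × (34/48) × (35/48) ≈ 0.119508
Highest score → finance.

finance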